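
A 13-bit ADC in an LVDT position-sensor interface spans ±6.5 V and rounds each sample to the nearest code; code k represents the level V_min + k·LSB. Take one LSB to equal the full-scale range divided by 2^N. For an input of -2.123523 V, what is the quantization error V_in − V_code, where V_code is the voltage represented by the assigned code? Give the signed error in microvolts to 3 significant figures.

Span: 6.5 V − (-6.5 V) = 13 V. LSB = 13 V / 2^13 ≈ 1.587 mV.
(-2.123523 − (-6.5)) / LSB = 4.376477 × 8192/13 = 2757.8538. Nearest integer: k = 2758.
Reconstructed level: -6.5 + 2758 × 13/8192 V = -2.123291016 V.
V_in − V_code = -2.123523 − (-2.123291016) = −232 µV.

−232 µV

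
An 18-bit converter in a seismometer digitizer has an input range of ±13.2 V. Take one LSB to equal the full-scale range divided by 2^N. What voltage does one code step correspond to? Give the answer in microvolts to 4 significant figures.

Full-scale range = 13.2 V − (-13.2 V) = 26.4 V.
Number of codes = 2^18 = 262144.
LSB = 26.4 V ÷ 2^18 = 26.4/262144 V = 100.7 µV.

100.7 µV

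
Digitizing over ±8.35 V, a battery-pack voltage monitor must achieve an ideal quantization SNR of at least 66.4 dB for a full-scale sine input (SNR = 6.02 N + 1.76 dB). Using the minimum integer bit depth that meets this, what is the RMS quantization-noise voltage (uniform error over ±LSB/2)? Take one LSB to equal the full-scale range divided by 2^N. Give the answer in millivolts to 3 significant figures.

Span: 8.35 V − (-8.35 V) = 16.7 V.
Solving 6.02 N ≥ 66.4 − 1.76: N ≥ 10.738. Round up → N = 11.
Step size = 16.7/2048 V = 8.1543 mV.
V_rms = LSB/√12 = 2.35 mV.

2.35 mV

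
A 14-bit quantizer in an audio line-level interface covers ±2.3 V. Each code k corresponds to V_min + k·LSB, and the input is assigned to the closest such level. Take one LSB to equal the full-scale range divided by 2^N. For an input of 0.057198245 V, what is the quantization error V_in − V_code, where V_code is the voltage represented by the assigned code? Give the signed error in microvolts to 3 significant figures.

−77.1 µV

Range = 2.3 − (-2.3) = 4.6 V. LSB = 4.6 V / 2^14 ≈ 280.8 µV.
Position in LSBs: (0.057198245 − (-2.3)) × 16384/4.6 = 8395.7252; rounding gives k = 8396.
V_code = -2.3 + (8396/16384) × 4.6 = 0.057275390625 V.
e = 0.057198245 − (0.057275390625) = −77.1 µV.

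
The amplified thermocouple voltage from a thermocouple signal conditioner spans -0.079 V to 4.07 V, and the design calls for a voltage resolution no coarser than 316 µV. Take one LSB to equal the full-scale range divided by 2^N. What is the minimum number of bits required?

Range = 4.07 − (-0.079) = 4.149 V.
Levels needed ≥ 4.149/316 µV = 13130. 2^14 = 16384 suffices, so N_min = 14.

14 bits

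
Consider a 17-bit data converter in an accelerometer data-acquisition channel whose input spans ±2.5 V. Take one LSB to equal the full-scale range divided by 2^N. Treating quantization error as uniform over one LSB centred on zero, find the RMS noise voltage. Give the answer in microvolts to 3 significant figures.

11.0 µV

The full-scale span is 2.5 − (-2.5) = 5 V.
LSB = 5 V / 2^17 = 38.147 µV.
RMS of a uniform error over width LSB is LSB/√12 = 11.0 µV.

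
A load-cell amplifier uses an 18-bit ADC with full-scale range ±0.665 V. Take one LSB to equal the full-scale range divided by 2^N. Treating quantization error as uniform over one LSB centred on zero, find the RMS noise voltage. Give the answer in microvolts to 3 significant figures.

Full-scale range = 0.665 V − (-0.665 V) = 1.33 V.
Step size = 1.33/262144 V = 5.0735 µV.
V_rms = LSB/√12 = 5.0735 µV / √12 = 1.46 µV.

1.46 µV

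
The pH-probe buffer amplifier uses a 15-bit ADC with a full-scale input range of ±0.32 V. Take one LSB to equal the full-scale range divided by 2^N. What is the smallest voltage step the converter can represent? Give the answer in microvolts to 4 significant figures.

19.53 µV

Span: 0.32 V − (-0.32 V) = 0.64 V.
2^15 = 32768 levels.
LSB = 0.64 V ÷ 2^15 = 0.64/32768 V = 19.53 µV.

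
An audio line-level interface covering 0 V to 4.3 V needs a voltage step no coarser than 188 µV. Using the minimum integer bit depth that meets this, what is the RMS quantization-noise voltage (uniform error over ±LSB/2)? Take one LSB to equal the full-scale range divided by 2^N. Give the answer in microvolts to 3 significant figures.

Full-scale range = 4.3 V.
4.3 V / 188 µV = 22870. Since 2^14 = 16384 and 2^15 = 32768, N = 15.
Step size = 4.3/32768 V = 131.23 µV.
RMS noise = LSB/√12 = 37.9 µV.

37.9 µV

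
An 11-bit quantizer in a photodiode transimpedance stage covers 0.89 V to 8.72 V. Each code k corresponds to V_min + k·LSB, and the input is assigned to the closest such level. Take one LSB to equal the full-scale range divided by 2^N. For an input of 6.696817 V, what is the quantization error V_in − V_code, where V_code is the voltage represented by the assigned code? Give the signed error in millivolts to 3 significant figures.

−0.688 mV

The full-scale span is 8.72 − (0.89) = 7.83 V. LSB = 7.83 V / 2^11 ≈ 3.823 mV.
(V_in − V_min)/LSB = (6.696817 − (0.89)) × 2048/7.83 = 1518.8201 → nearest code k = 1519.
V_code = 0.89 + (1519/2048) × 7.83 = 6.697504883 V.
V_in − V_code = 6.696817 − (6.697504883) = −0.688 mV.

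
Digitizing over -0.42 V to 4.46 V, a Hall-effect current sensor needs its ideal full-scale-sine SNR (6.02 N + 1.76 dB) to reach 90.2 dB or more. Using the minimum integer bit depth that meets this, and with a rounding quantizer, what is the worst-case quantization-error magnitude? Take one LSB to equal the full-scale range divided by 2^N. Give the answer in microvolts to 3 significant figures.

Range = 4.46 − (-0.42) = 4.88 V.
6.02 N + 1.76 ≥ 90.2 gives N ≥ 14.691, so the minimum integer is 15.
LSB = 4.88 V / 2^15 = 148.93 µV.
|e|_max = LSB/2 = 74.5 µV.

74.5 µV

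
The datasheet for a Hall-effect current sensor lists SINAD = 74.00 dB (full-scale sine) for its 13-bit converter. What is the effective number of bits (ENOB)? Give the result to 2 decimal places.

12.00 bits

(74.00 − 1.76) / 6.02 = 72.24/6.02 = 12.0000 effective bits.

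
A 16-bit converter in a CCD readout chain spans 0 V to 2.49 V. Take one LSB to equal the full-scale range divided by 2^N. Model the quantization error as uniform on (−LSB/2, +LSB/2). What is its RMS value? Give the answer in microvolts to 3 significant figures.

Range is 2.49 V.
One LSB is 2.49 V / 65536 = 37.994 µV.
V_rms = LSB/√12 = 37.994 µV / √12 = 11.0 µV.

11.0 µV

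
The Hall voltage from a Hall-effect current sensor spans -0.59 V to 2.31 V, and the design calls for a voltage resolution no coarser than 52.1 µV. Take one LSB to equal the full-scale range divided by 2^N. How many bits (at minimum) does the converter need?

The full-scale span is 2.31 − (-0.59) = 2.9 V.
Need 2^N ≥ 2.9 V / 52.1 µV = 55660 → N_min = 16.

16 bits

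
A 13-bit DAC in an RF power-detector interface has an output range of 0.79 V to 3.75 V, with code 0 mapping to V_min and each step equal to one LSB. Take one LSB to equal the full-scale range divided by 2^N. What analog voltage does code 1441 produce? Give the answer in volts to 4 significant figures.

1.311 V

Full-scale range = 3.75 V − (0.79 V) = 2.96 V. LSB = 2.96 V / 2^13.
Output = V_min + (1441/8192) × range = 0.79 + 0.175903 × 2.96 V
      = 0.79 + 0.520674 = 1.31067 V.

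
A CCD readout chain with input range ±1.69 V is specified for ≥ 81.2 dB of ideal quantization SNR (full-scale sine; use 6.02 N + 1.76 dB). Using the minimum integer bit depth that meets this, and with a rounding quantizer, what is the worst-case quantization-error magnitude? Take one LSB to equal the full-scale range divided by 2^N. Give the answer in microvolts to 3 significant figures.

103 µV

The full-scale span is 1.69 − (-1.69) = 3.38 V.
N ≥ (81.2 − 1.76)/6.02 = 13.196 → N_min = 14.
One LSB is 3.38 V / 16384 = 206.30 µV.
Half an LSB is 103 µV.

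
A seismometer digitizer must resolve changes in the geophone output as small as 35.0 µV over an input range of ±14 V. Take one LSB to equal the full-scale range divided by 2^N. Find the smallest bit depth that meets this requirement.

20 bits

The full-scale span is 14 − (-14) = 28 V.
Need 2^N ≥ 28 V / 35.0 µV = 800000 → N_min = 20.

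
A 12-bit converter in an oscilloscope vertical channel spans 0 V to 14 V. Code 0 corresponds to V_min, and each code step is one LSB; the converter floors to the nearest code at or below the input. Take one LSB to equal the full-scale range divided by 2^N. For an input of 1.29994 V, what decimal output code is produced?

Full-scale range = 14 V. LSB = 14 V / 2^12 ≈ 3.418 mV.
code = ⌊(V_in − V_min)/LSB⌋ = ⌊(V_in − V_min) × 2^12 / range⌋
     = ⌊(1.29994 − (0)) × 4096 / 14⌋ = ⌊1.29994 × 4096/14⌋
     = ⌊380.325⌋ = 380.

380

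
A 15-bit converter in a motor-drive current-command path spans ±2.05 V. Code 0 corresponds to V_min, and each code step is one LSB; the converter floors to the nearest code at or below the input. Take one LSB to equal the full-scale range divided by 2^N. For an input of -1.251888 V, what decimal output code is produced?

6378

Range = 2.05 − (-2.05) = 4.1 V. LSB = 4.1 V / 2^15 ≈ 125.1 µV.
code = ⌊(V_in − V_min)/LSB⌋ = ⌊(V_in − V_min) × 2^15 / range⌋
     = ⌊(-1.251888 − (-2.05)) × 32768 / 4.1⌋ = ⌊0.798112 × 32768/4.1⌋
     = ⌊6378.667⌋ = 6378.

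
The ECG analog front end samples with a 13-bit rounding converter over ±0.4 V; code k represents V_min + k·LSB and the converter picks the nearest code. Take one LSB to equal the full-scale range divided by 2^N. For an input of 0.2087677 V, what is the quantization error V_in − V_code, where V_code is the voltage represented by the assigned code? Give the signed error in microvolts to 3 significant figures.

−21.4 µV

Span: 0.4 V − (-0.4 V) = 0.8 V. LSB = 0.8 V / 2^13 ≈ 97.66 µV.
(V_in − V_min)/LSB = (0.2087677 − (-0.4)) × 8192/0.8 = 6233.7812 → nearest code k = 6234.
V_code = V_min + k × range/2^13 = -0.4 + 6234 × 0.8/8192 = 0.2087890625 V.
Error = V_in − V_code = 0.2087677 − (0.2087890625) = −21.4 µV.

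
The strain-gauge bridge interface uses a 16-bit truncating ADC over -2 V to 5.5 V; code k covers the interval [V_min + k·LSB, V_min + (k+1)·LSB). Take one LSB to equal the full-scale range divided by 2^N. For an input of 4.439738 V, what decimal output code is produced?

56271

Span: 5.5 V − (-2 V) = 7.5 V. LSB = 7.5 V / 2^16 ≈ 114.4 µV.
(V_in − V_min) × 2^16/range = (4.439738 − (-2)) × 65536/7.5 = 56271.289.
Floor → code = 56271.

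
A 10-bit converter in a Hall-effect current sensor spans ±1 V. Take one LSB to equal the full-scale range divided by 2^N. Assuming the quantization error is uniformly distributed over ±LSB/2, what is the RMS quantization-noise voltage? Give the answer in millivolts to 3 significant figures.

The full-scale span is 1 − (-1) = 2 V.
LSB = 2 V / 2^10 = 1.9531 mV.
RMS of a uniform error over width LSB is LSB/√12 = 0.564 mV.

0.564 mV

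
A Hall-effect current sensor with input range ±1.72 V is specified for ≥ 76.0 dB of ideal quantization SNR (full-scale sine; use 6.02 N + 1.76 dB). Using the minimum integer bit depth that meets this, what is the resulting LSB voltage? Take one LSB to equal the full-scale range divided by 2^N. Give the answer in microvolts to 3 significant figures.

Range = 1.72 − (-1.72) = 3.44 V.
Solving 6.02 N ≥ 76.0 − 1.76: N ≥ 12.332. Round up → N = 13.
Step size = 3.44/8192 V = 420 µV.

420 µV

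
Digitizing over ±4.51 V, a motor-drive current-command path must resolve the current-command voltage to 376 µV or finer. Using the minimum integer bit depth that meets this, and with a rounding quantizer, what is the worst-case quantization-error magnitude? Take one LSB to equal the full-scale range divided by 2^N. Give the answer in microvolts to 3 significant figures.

The full-scale span is 4.51 − (-4.51) = 9.02 V.
9.02 V / 376 µV = 23990. Since 2^14 = 16384 and 2^15 = 32768, N = 15.
Step size = 9.02/32768 V = 275.27 µV.
Max error for round-to-nearest is LSB/2 = 138 µV.

138 µV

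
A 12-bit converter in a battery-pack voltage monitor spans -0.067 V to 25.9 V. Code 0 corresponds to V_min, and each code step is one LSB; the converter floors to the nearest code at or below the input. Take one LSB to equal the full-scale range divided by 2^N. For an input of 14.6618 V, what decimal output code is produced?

The full-scale span is 25.9 − (-0.067) = 25.967 V. LSB = 25.967 V / 2^12 ≈ 6.340 mV.
(V_in − V_min) × 2^12/range = (14.6618 − (-0.067)) × 4096/25.967 = 2323.301.
Floor → code = 2323.

2323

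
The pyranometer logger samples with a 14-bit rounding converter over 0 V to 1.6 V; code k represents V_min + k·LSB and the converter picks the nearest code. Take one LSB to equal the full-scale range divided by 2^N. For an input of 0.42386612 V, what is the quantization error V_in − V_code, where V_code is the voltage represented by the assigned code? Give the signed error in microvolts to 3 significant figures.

+38.0 µV

Full-scale range = 1.6 V. LSB = 1.6 V / 2^14 ≈ 97.66 µV.
(V_in − V_min)/LSB = (0.42386612 − (0)) × 16384/1.6 = 4340.3891 → nearest code k = 4340.
Reconstructed level: 0 + 4340 × 1.6/16384 V = 0.42382812500 V.
e = 0.42386612 − (0.42382812500) = +38.0 µV.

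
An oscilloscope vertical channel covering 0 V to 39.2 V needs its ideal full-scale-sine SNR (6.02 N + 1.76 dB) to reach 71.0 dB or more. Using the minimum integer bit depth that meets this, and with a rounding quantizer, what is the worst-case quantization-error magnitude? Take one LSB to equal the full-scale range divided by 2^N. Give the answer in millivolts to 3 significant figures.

Full-scale range = 39.2 V.
Solving 6.02 N ≥ 71.0 − 1.76: N ≥ 11.502. Round up → N = 12.
Step size = 39.2/4096 V = 9.5703 mV.
Max error for round-to-nearest is LSB/2 = 4.79 mV.

4.79 mV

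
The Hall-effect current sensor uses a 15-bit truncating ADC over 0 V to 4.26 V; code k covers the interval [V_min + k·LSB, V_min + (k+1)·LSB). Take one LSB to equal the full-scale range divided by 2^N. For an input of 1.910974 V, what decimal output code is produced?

V_FS = 4.26 V. LSB = 4.26 V / 2^15 ≈ 130.0 µV.
code = ⌊(V_in − V_min)/LSB⌋ = ⌊(V_in − V_min) × 2^15 / range⌋
     = ⌊(1.910974 − (0)) × 32768 / 4.26⌋ = ⌊1.910974 × 32768/4.26⌋
     = ⌊14699.248⌋ = 14699.

14699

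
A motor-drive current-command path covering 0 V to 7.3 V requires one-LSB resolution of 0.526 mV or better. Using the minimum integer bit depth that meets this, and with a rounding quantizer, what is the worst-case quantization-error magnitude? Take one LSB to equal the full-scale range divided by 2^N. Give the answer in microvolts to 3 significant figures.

223 µV

Full-scale range = 7.3 V.
Levels needed ≥ 7.3/0.526 mV = 13880. 2^14 = 16384 suffices, so N_min = 14.
One LSB is 7.3 V / 16384 = 445.56 µV.
Half an LSB is 223 µV.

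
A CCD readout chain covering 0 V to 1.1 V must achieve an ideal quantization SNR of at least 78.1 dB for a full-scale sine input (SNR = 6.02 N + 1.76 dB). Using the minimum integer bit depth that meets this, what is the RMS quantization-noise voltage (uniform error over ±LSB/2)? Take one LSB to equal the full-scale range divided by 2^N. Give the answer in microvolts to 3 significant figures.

38.8 µV

Full-scale range = 1.1 V.
Solving 6.02 N ≥ 78.1 − 1.76: N ≥ 12.681. Round up → N = 13.
One LSB is 1.1 V / 8192 = 134.28 µV.
V_rms = LSB/√12 = 38.8 µV.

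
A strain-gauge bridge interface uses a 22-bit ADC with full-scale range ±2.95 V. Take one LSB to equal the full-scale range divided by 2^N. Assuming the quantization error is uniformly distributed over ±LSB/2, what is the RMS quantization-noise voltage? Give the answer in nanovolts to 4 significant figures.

406.1 nV

Full-scale range = 2.95 V − (-2.95 V) = 5.9 V.
LSB = 5.9 V ÷ 2^22 = 5.9/4194304 V = 1.40667 µV.
V_rms = LSB/√12 = 1.40667 µV / √12 = 406.1 nV.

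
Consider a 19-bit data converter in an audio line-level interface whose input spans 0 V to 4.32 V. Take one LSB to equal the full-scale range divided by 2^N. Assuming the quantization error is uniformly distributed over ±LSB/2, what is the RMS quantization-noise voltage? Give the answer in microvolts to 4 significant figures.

2.379 µV

V_FS = 4.32 V.
LSB = 4.32 V ÷ 2^19 = 4.32/524288 V = 8.23975 µV.
V_rms = LSB/√12 = 8.23975 µV / √12 = 2.379 µV.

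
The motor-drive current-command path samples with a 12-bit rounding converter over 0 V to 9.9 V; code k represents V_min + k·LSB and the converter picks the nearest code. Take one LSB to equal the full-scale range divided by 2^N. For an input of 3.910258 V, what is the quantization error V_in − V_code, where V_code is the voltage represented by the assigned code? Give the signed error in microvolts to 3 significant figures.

V_FS = 9.9 V. LSB = 9.9 V / 2^12 ≈ 2.417 mV.
(V_in − V_min)/LSB = (3.910258 − (0)) × 4096/9.9 = 1617.8199 → nearest code k = 1618.
V_code = V_min + k × range/2^12 = 0 + 1618 × 9.9/4096 = 3.910693359 V.
Error = V_in − V_code = 3.910258 − (3.910693359) = −435 µV.

−435 µV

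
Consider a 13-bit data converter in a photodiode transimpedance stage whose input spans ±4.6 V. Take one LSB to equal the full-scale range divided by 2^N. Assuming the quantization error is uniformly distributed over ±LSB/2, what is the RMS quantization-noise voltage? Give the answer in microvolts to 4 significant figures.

324.2 µV

Full-scale range = 4.6 V − (-4.6 V) = 9.2 V.
One LSB is 9.2 V / 8192 = 1.12305 mV.
σ_q = LSB/√12 = 1.12305 mV/3.4641 = 324.2 µV.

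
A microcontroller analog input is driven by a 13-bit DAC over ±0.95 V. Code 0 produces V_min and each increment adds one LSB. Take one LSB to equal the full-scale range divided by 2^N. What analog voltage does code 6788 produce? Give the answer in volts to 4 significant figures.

Span: 0.95 V − (-0.95 V) = 1.9 V. LSB = 1.9 V / 2^13.
Output = V_min + (6788/8192) × range = -0.95 + 0.828613 × 1.9 V
      = -0.95 + 1.57437 = 0.624365 V.

0.6244 V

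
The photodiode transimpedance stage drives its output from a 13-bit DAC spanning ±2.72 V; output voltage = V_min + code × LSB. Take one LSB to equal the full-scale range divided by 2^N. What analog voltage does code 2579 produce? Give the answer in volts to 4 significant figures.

-1.007 V

The full-scale span is 2.72 − (-2.72) = 5.44 V. LSB = 5.44 V / 2^13.
V_out = -2.72 + 2579 × (5.44/8192) V
      = -2.72 V + 1.71262 V = -1.00738 V.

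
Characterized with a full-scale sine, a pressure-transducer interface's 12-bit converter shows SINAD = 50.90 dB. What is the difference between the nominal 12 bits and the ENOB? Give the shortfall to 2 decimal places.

N_eff = (50.90 − 1.76)/6.02 = 8.1628 bits.
Lost resolution: 12 − 8.1628 = 3.8372 bits.

3.84 bits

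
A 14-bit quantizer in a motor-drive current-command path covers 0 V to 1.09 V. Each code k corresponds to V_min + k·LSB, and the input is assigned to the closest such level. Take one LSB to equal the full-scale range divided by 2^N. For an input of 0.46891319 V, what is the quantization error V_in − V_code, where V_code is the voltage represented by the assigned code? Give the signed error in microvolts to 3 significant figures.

Range is 1.09 V. LSB = 1.09 V / 2^14 ≈ 66.53 µV.
(V_in − V_min)/LSB = (0.46891319 − (0)) × 16384/1.09 = 7048.3245 → nearest code k = 7048.
Reconstructed level: 0 + 7048 × 1.09/16384 V = 0.46889160156 V.
Error = V_in − V_code = 0.46891319 − (0.46889160156) = +21.6 µV.

+21.6 µV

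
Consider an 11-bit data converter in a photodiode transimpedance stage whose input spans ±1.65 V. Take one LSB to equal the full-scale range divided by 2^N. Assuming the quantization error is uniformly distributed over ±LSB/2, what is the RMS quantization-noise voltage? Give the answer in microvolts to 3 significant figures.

The full-scale span is 1.65 − (-1.65) = 3.3 V.
LSB = 3.3 V ÷ 2^11 = 3.3/2048 V = 1.6113 mV.
V_rms = LSB/√12 = 1.6113 mV / √12 = 465 µV.

465 µV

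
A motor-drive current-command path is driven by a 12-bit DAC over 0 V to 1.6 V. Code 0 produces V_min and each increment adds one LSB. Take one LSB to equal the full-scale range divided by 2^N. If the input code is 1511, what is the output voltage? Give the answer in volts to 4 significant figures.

Range is 1.6 V. LSB = 1.6 V / 2^12.
Output = V_min + (1511/4096) × range = 0 + 0.368896 × 1.6 V
      = 0 V + 0.590234 V = 0.590234 V.

0.5902 V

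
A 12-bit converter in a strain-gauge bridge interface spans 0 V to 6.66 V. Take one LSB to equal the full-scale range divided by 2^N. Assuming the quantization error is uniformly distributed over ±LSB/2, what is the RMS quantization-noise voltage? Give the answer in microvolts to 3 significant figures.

V_FS = 6.66 V.
LSB = 6.66 V ÷ 2^12 = 6.66/4096 V = 1.6260 mV.
RMS of a uniform error over width LSB is LSB/√12 = 469 µV.

469 µV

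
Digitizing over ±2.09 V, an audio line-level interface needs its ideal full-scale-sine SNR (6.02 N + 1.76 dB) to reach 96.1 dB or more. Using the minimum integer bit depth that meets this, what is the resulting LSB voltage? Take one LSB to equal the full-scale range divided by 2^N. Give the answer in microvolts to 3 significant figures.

The full-scale span is 2.09 − (-2.09) = 4.18 V.
6.02 N + 1.76 ≥ 96.1 gives N ≥ 15.671, so the minimum integer is 16.
Step size = 4.18/65536 V = 63.8 µV.

63.8 µV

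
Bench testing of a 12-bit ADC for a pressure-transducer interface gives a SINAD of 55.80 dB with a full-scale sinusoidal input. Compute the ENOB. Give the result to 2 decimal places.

Inverting SNR = 6.02 N + 1.76: N_eff = (55.80 − 1.76)/6.02 = 8.9767.

8.98 bits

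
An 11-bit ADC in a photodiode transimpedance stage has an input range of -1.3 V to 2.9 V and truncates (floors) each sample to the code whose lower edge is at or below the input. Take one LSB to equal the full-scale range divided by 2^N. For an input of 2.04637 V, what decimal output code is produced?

Full-scale range = 2.9 V − (-1.3 V) = 4.2 V. LSB = 4.2 V / 2^11 ≈ 2.051 mV.
code = ⌊(V_in − V_min)/LSB⌋ = ⌊(V_in − V_min) × 2^11 / range⌋
     = ⌊(2.04637 − (-1.3)) × 2048 / 4.2⌋ = ⌊3.34637 × 2048/4.2⌋
     = ⌊1631.754⌋ = 1631.

1631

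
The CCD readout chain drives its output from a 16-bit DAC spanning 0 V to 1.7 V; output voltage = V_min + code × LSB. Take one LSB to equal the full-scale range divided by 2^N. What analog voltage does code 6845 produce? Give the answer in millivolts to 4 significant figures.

177.6 mV

V_FS = 1.7 V. LSB = 1.7 V / 2^16.
Output = V_min + (6845/65536) × range = 0 + 0.104446 × 1.7 V
      = 0 + 0.177559 = 0.177559 V.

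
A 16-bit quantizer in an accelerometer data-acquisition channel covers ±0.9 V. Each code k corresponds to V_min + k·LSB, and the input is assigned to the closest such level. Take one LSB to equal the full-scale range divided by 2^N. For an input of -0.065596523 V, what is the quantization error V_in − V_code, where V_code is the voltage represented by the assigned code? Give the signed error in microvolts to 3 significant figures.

Full-scale range = 0.9 V − (-0.9 V) = 1.8 V. LSB = 1.8 V / 2^16 ≈ 27.47 µV.
(V_in − V_min)/LSB = (-0.065596523 − (-0.9)) × 65536/1.8 = 30379.7035 → nearest code k = 30380.
V_code = -0.9 + (30380/65536) × 1.8 = -0.065588378906 V.
Error = V_in − V_code = -0.065596523 − (-0.065588378906) = −8.14 µV.

−8.14 µV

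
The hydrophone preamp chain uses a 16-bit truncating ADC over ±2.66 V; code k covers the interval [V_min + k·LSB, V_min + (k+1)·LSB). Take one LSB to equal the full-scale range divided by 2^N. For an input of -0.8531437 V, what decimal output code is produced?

Span: 2.66 V − (-2.66 V) = 5.32 V. LSB = 5.32 V / 2^16 ≈ 81.18 µV.
(V_in − V_min) × 2^16/range = (-0.8531437 − (-2.66)) × 65536/5.32 = 22258.296.
Floor → code = 22258.

22258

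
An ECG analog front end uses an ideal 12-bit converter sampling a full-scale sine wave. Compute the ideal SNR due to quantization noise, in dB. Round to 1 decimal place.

For an ideal N-bit converter with full-scale sine input, SNR = 6.02 N + 1.76 dB. SNR = 6.02 × 12 + 1.76 = 72.24 + 1.76 = 74.00 dB.

74.0 dB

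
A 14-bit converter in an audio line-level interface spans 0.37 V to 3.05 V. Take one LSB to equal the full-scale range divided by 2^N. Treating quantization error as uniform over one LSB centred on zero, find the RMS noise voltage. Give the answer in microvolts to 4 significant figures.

47.22 µV

Full-scale range = 3.05 V − (0.37 V) = 2.68 V.
LSB = 2.68 V ÷ 2^14 = 2.68/16384 V = 163.574 µV.
V_rms = LSB/√12 = 163.574 µV / √12 = 47.22 µV.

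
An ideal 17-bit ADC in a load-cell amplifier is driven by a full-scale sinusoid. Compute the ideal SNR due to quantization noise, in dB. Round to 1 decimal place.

SNR = 6.02·17 + 1.76 = 104.10 dB.

104.1 dB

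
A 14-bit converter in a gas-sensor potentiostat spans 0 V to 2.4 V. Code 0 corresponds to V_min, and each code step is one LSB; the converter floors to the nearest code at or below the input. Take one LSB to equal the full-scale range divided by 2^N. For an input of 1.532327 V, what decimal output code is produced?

Span = 2.4 V. LSB = 2.4 V / 2^14 ≈ 146.5 µV.
V_in − V_min = 1.532327 − (0) = 1.532327 V.
Divide by LSB: 1.532327 × 16384/2.4 = 10460.6857.
Truncating gives code 10460.

10460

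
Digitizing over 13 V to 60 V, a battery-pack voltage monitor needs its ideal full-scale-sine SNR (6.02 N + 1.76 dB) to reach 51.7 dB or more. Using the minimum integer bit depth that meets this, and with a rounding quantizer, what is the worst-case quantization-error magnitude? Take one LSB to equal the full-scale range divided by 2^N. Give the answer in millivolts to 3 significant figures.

Span: 60 V − (13 V) = 47 V.
Solving 6.02 N ≥ 51.7 − 1.76: N ≥ 8.296. Round up → N = 9.
LSB = 47 V / 2^9 = 91.797 mV.
Max error for round-to-nearest is LSB/2 = 45.9 mV.

45.9 mV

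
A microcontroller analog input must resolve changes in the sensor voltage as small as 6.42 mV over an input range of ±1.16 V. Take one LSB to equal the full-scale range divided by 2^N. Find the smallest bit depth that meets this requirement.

9 bits

Span: 1.16 V − (-1.16 V) = 2.32 V.
Levels needed ≥ 2.32/6.42 mV = 361.4. 2^9 = 512 suffices, so N_min = 9.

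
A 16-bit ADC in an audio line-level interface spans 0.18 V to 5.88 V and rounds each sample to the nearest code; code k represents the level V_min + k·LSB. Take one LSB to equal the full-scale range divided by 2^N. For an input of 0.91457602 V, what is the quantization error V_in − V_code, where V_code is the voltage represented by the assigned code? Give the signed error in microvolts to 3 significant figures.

The full-scale span is 5.88 − (0.18) = 5.7 V. LSB = 5.7 V / 2^16 ≈ 86.98 µV.
(0.91457602 − (0.18)) / LSB = 0.73457602 × 65536/5.7 = 8445.8200. Nearest integer: k = 8446.
V_code = V_min + k × range/2^16 = 0.18 + 8446 × 5.7/65536 = 0.91459167480 V.
Error = V_in − V_code = 0.91457602 − (0.91459167480) = −15.7 µV.

−15.7 µV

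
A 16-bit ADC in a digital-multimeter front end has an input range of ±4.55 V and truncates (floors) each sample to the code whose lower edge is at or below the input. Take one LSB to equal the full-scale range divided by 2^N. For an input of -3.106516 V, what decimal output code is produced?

Span: 4.55 V − (-4.55 V) = 9.1 V. LSB = 9.1 V / 2^16 ≈ 138.9 µV.
(V_in − V_min) × 2^16/range = (-3.106516 − (-4.55)) × 65536/9.1 = 10395.623.
Floor → code = 10395.

10395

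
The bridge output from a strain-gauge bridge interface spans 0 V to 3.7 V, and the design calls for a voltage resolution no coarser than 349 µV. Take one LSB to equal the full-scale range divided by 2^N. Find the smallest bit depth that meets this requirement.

Span = 3.7 V.
Need 2^N ≥ 3.7 V / 349 µV = 10600 → N_min = 14.

14 bits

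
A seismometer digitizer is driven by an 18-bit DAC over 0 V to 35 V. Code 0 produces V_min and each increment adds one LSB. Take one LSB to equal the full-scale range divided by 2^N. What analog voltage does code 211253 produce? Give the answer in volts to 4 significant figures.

Span = 35 V. LSB = 35 V / 2^18.
V_out = V_min + code × LSB = 0 V + 211253 × 35 V / 262144
      = 0 + 28.2053 = 28.2053 V.

28.21 V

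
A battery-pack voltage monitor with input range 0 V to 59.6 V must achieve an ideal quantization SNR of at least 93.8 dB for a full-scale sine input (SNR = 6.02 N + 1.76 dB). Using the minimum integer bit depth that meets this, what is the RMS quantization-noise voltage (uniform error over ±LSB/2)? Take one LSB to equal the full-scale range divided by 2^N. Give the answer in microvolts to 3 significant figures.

263 µV

Full-scale range = 59.6 V.
6.02 N + 1.76 ≥ 93.8 gives N ≥ 15.289, so the minimum integer is 16.
LSB = 59.6 V ÷ 2^16 = 59.6/65536 V = 0.90942 mV.
RMS noise = LSB/√12 = 263 µV.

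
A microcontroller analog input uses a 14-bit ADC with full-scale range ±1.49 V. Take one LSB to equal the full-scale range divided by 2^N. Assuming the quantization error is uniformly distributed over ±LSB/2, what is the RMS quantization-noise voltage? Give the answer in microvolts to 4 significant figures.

52.51 µV

Full-scale range = 1.49 V − (-1.49 V) = 2.98 V.
LSB = 2.98 V / 2^14 = 181.885 µV.
V_rms = LSB/√12 = 181.885 µV / √12 = 52.51 µV.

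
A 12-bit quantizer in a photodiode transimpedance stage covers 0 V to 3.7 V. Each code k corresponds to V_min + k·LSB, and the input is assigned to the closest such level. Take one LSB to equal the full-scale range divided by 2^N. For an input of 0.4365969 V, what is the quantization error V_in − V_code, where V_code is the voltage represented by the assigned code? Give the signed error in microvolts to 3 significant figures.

Range is 3.7 V. LSB = 3.7 V / 2^12 ≈ 0.9033 mV.
(0.4365969 − (0)) / LSB = 0.4365969 × 4096/3.7 = 483.3246. Nearest integer: k = 483.
Reconstructed level: 0 + 483 × 3.7/4096 V = 0.4363037109 V.
Error = V_in − V_code = 0.4365969 − (0.4363037109) = +293 µV.

+293 µV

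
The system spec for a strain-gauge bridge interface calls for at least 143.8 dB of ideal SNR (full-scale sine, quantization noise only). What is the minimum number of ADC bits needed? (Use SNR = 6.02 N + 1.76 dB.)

24 bits

Solving 6.02 N ≥ 143.8 − 1.76: N ≥ 23.595. Round up → N = 24.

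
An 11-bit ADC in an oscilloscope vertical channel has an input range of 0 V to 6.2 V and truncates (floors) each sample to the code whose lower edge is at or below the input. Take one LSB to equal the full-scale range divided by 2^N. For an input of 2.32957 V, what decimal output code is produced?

769

Range is 6.2 V. LSB = 6.2 V / 2^11 ≈ 3.027 mV.
V_in − V_min = 2.32957 − (0) = 2.32957 V.
Divide by LSB: 2.32957 × 2048/6.2 = 769.5096.
Truncating gives code 769.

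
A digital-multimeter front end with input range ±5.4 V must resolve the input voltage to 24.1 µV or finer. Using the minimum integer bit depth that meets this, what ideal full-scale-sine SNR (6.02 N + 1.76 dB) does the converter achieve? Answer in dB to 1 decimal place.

Span: 5.4 V − (-5.4 V) = 10.8 V.
Need 2^N ≥ 10.8 V / 24.1 µV = 448100 → N_min = 19.
SNR = 6.02 × 19 + 1.76 = 116.14 dB.

116.1 dB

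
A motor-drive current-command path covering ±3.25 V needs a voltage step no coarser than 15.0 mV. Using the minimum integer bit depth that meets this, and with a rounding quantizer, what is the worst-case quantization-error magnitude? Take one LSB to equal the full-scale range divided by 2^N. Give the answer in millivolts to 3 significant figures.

The full-scale span is 3.25 − (-3.25) = 6.5 V.
6.5 V / 15.0 mV = 433.3. Since 2^8 = 256 and 2^9 = 512, N = 9.
LSB = 6.5 V ÷ 2^9 = 6.5/512 V = 12.695 mV.
Half an LSB is 6.35 mV.

6.35 mV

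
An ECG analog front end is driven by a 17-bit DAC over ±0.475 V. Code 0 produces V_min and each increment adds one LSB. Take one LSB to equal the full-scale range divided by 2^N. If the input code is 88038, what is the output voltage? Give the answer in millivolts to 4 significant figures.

163.1 mV

Full-scale range = 0.475 V − (-0.475 V) = 0.95 V. LSB = 0.95 V / 2^17.
Output = V_min + (88038/131072) × range = -0.475 + 0.671677 × 0.95 V
      = -0.475 + 0.638093 = 0.163093 V.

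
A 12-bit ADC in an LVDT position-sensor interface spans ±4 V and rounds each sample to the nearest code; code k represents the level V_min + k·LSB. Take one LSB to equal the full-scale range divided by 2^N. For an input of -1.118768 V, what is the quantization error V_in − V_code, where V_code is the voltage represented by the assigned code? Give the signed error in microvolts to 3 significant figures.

+373 µV

Range = 4 − (-4) = 8 V. LSB = 8 V / 2^12 ≈ 1.953 mV.
(-1.118768 − (-4)) / LSB = 2.881232 × 4096/8 = 1475.1908. Nearest integer: k = 1475.
V_code = V_min + k × range/2^12 = -4 + 1475 × 8/4096 = -1.119140625 V.
e = -1.118768 − (-1.119140625) = +373 µV.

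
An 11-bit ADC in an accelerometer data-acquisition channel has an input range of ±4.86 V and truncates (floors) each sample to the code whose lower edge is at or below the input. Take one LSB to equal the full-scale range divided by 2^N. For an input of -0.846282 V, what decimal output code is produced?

845

Span: 4.86 V − (-4.86 V) = 9.72 V. LSB = 9.72 V / 2^11 ≈ 4.746 mV.
V_in − V_min = -0.846282 − (-4.86) = 4.013718 V.
Divide by LSB: 4.013718 × 2048/9.72 = 845.6887.
Truncating gives code 845.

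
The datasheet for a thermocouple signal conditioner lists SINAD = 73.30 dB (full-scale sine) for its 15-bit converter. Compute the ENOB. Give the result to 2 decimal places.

ENOB = (73.30 − 1.76)/6.02 = 11.8837 bits.

11.88 bits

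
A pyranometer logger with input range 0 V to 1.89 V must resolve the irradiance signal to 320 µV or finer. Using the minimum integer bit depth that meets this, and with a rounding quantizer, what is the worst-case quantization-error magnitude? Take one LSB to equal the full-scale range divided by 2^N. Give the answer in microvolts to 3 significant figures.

115 µV

Range is 1.89 V.
1.89 V / 320 µV = 5906. Since 2^12 = 4096 and 2^13 = 8192, N = 13.
One LSB is 1.89 V / 8192 = 230.71 µV.
|e|_max = LSB/2 = 115 µV.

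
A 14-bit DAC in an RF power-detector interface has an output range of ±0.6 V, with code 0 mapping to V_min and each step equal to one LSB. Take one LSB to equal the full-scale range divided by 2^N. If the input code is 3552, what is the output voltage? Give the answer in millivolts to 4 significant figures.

Full-scale range = 0.6 V − (-0.6 V) = 1.2 V. LSB = 1.2 V / 2^14.
V_out = -0.6 + 3552 × (1.2/16384) V
      = -0.6 V + 0.260156 V = -0.339844 V.

-339.8 mV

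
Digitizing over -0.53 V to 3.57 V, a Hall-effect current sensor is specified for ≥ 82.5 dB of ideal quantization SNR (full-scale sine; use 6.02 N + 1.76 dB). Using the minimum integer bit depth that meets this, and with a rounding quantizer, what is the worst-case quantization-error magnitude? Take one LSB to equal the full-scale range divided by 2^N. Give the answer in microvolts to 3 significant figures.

Full-scale range = 3.57 V − (-0.53 V) = 4.1 V.
Solving 6.02 N ≥ 82.5 − 1.76: N ≥ 13.412. Round up → N = 14.
LSB = 4.1 V / 2^14 = 250.24 µV.
Max error for round-to-nearest is LSB/2 = 125 µV.

125 µV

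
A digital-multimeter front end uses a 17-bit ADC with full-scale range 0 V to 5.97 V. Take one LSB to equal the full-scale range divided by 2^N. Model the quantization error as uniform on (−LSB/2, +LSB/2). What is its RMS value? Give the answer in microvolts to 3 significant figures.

13.1 µV

V_FS = 5.97 V.
LSB = 5.97 V / 2^17 = 45.547 µV.
RMS of a uniform error over width LSB is LSB/√12 = 13.1 µV.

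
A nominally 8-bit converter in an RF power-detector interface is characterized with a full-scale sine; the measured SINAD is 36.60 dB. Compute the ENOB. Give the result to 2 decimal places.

ENOB = (SINAD − 1.76) / 6.02 = (36.60 − 1.76) / 6.02 = 34.84 / 6.02 = 5.7874.

5.79 bits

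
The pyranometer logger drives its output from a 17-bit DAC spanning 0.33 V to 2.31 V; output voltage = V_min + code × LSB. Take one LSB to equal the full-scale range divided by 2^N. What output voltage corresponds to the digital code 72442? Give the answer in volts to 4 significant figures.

1.424 V

Range = 2.31 − (0.33) = 1.98 V. LSB = 1.98 V / 2^17.
Output = V_min + (72442/131072) × range = 0.33 + 0.552689 × 1.98 V
      = 0.33 V + 1.09432 V = 1.42432 V.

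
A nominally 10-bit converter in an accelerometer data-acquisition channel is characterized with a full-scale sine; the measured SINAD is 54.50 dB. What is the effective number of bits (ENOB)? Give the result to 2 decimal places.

ENOB = (SINAD − 1.76) / 6.02 = (54.50 − 1.76) / 6.02 = 52.74 / 6.02 = 8.7608.

8.76 bits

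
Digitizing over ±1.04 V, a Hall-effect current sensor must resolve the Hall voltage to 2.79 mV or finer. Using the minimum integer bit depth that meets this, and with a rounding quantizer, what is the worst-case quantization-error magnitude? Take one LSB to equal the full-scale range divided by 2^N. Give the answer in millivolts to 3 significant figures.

1.02 mV

Span: 1.04 V − (-1.04 V) = 2.08 V.
2.08 V / 2.79 mV = 745.5. Since 2^9 = 512 and 2^10 = 1024, N = 10.
LSB = 2.08 V ÷ 2^10 = 2.08/1024 V = 2.0313 mV.
Max error for round-to-nearest is LSB/2 = 1.02 mV.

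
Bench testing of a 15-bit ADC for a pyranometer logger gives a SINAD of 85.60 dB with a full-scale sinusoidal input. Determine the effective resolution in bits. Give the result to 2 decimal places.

13.93 bits

ENOB = (SINAD − 1.76) / 6.02 = (85.60 − 1.76) / 6.02 = 83.84 / 6.02 = 13.9269.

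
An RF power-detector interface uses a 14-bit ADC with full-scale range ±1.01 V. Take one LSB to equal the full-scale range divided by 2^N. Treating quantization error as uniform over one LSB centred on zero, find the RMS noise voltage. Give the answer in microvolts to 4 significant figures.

35.59 µV

Full-scale range = 1.01 V − (-1.01 V) = 2.02 V.
LSB = 2.02 V / 2^14 = 123.291 µV.
For a uniform distribution on [−LSB/2, +LSB/2], V_rms = LSB/√12 = 123.291 µV/3.4641 = 35.59 µV.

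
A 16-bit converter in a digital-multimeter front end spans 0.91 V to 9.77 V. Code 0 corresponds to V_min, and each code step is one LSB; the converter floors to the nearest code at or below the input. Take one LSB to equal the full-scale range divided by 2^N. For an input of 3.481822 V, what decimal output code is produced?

Span: 9.77 V − (0.91 V) = 8.86 V. LSB = 8.86 V / 2^16 ≈ 135.2 µV.
V_in − V_min = 3.481822 − (0.91) = 2.571822 V.
Divide by LSB: 2.571822 × 65536/8.86 = 19023.3551.
Truncating gives code 19023.

19023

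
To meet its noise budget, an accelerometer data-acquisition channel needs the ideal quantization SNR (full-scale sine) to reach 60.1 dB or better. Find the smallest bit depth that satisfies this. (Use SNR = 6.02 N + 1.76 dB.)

10 bits

N ≥ (60.1 − 1.76)/6.02 = 9.691 → N_min = 10.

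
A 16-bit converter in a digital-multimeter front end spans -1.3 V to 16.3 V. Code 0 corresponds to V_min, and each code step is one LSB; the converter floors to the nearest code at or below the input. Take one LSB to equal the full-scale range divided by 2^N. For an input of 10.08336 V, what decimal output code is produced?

42387

Span: 16.3 V − (-1.3 V) = 17.6 V. LSB = 17.6 V / 2^16 ≈ 268.6 µV.
code = ⌊(V_in − V_min)/LSB⌋ = ⌊(V_in − V_min) × 2^16 / range⌋
     = ⌊(10.08336 − (-1.3)) × 65536 / 17.6⌋ = ⌊11.38336 × 65536/17.6⌋
     = ⌊42387.493⌋ = 42387.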